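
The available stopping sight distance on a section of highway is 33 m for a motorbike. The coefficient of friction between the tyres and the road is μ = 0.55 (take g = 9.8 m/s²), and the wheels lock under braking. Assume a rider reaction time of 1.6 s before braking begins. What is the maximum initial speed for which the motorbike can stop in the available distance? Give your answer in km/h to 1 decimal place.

a = μg = 0.55 × 9.8 = 5.390 m/s².
Stopping distance: v·t_r + v²/(2a) = 33 with t_r = 1.6 s and a = 5.390 m/s².
So v² + 17.248 v − 355.74 = 0.
Positive root: v = −a·t_r + √((a·t_r)² + 2a·d) = −8.624 + √(74.373 + 355.74) = 12.1152 m/s.
12.1152 m/s × 3.6 = 43.615 km/h.

Maximum speed ≈ 43.6 km/h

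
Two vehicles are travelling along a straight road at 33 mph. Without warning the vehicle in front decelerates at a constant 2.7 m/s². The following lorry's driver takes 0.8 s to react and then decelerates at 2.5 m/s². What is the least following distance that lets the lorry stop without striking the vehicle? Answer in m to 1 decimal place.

33 mph × 0.44704 = 14.7523 m/s.
Leader travels v²/(2a_L) = 217.630 / 5.400 = 40.302 m before stopping.
Follower covers v·t_r = 14.7523 × 0.8 = 11.802 m while reacting, then v²/(2a_F) = 217.630 / 5.000 = 43.526 m while braking, for a total of 11.802 + 43.526 = 55.328 m.
Since a_F ≤ a_L and the follower starts braking later, the follower is never slower than the leader, so the closest approach is when both have stopped.
Minimum gap = 55.328 − 40.302 = 15.026 m.

Minimum gap ≈ 15.0 m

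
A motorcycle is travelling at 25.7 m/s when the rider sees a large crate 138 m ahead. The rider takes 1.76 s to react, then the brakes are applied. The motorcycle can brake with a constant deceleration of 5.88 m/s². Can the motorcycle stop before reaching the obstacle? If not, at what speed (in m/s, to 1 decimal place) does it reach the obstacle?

Reaction distance = 25.7000 × 1.76 = 45.232 m.
Braking distance = v²/(2a) = 660.490 / 11.760 = 56.164 m.
Total stopping distance = 45.232 + 56.164 = 101.396 m, vs 138 m available — it stops with 138 − 101.396 = 36.604 m to spare.

Yes — it stops about 36.6 m short of the obstacle, so it never reaches it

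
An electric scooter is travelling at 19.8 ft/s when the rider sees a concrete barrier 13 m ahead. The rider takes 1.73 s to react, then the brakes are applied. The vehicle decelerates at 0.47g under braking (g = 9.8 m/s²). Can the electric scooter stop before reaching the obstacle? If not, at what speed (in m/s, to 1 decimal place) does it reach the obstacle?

No — it strikes the obstacle at 3.6 m/s

19.8 ft/s × 0.3048 = 6.0350 m/s.
a = 0.47 × 9.8 = 4.606 m/s².
Reaction distance = 6.0350 × 1.73 = 10.441 m.
Braking distance needed to stop: v²/(2a) = 36.421 / 9.212 = 3.954 m, so total needed = 10.441 + 3.954 = 14.395 m > 13 m — it cannot stop.
Distance remaining when braking begins: 13 − 10.441 = 2.559 m.
v² = v₀² − 2a·d = 36.421 − 2 × 4.606 × 2.559 = 12.847 m²/s².
v = √12.847 = 3.584 m/s.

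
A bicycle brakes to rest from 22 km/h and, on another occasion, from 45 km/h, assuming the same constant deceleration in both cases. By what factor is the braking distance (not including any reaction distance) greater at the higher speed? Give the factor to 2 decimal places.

Factor ≈ 4.18

Braking distance d = v²/(2a), so with a fixed, d ∝ v².
Factor = (45/22)² = 2.0455² = 4.1841.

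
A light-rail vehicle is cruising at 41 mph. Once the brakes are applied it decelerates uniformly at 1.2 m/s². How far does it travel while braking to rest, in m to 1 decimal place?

Braking distance ≈ 140.0 m

41 mph × 0.44704 = 18.3286 m/s.
Braking distance = v²/(2a) = 18.3286² / (2 × 1.200) = 335.938 / 2.400 = 139.974 m.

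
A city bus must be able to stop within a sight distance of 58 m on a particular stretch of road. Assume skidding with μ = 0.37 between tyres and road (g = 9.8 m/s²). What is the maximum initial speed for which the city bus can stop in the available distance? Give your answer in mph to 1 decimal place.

a = μg = 0.37 × 9.8 = 3.626 m/s².
v²/(2a) = d ⇒ v = √(2 × 3.626 × 58) = √420.62 = 20.5090 m/s.
20.5090 m/s ÷ 0.44704 = 45.877 mph.

Maximum speed ≈ 45.9 mph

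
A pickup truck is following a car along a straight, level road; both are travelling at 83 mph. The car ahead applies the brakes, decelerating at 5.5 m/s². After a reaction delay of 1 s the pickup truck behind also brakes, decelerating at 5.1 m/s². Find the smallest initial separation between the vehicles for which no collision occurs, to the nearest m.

Minimum gap ≈ 47 m

83 mph × 0.44704 = 37.1043 m/s.
Leader travels v²/(2a_L) = 1376.729 / 11.000 = 125.157 m before stopping.
Follower covers v·t_r = 37.1043 × 1 = 37.104 m while reacting, then v²/(2a_F) = 1376.729 / 10.200 = 134.973 m while braking, for a total of 37.104 + 134.973 = 172.077 m.
Since a_F ≤ a_L and the follower starts braking later, the follower is never slower than the leader, so the closest approach is when both have stopped.
Minimum gap = 172.077 − 125.157 = 46.920 m.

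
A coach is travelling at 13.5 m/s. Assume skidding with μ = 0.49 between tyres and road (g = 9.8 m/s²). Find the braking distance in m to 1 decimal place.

a = μg = 0.49 × 9.8 = 4.802 m/s².
Braking distance = v²/(2a) = 13.5000² / (2 × 4.802) = 182.250 / 9.604 = 18.976 m.

Braking distance ≈ 19.0 m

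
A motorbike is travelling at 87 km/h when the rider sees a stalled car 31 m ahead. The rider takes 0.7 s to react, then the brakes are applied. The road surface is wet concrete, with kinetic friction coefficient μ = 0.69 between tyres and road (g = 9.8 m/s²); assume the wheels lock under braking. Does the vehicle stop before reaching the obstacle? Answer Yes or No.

87 km/h ÷ 3.6 = 24.1667 m/s.
a = μg = 0.69 × 9.8 = 6.762 m/s².
Reaction distance = 24.1667 × 0.7 = 16.917 m.
Braking distance = v²/(2a) = 584.029 / 13.524 = 43.185 m.
Total stopping distance = 16.917 + 43.185 = 60.102 m, vs 31 m available — it cannot stop in time and overshoots by 60.102 − 31 = 29.102 m.

No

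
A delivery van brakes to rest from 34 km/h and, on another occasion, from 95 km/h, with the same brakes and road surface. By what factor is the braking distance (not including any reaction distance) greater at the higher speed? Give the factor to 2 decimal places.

Braking distance d = v²/(2a), so with a fixed, d ∝ v².
Factor = (95/34)² = 2.7941² = 7.8070.

Factor ≈ 7.81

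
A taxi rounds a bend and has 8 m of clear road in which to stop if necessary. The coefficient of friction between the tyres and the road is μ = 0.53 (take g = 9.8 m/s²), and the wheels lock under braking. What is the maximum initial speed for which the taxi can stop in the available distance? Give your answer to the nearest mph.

Maximum speed ≈ 20 mph

a = μg = 0.53 × 9.8 = 5.194 m/s².
v²/(2a) = d ⇒ v = √(2 × 5.194 × 8) = √83.10 = 9.1159 m/s.
9.1159 m/s ÷ 0.44704 = 20.392 mph.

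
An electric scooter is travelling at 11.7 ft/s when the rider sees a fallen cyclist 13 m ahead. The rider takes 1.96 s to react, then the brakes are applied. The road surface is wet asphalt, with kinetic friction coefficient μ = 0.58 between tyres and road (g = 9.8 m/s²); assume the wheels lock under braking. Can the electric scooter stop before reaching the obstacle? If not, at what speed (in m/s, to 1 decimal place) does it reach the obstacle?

11.7 ft/s × 0.3048 = 3.5662 m/s.
a = μg = 0.58 × 9.8 = 5.684 m/s².
Reaction distance = 3.5662 × 1.96 = 6.990 m.
Braking distance = v²/(2a) = 12.718 / 11.368 = 1.119 m.
Total stopping distance = 6.990 + 1.119 = 8.109 m, vs 13 m available — it stops with 13 − 8.109 = 4.891 m to spare.

Yes — it stops about 4.9 m short of the obstacle, so it never reaches it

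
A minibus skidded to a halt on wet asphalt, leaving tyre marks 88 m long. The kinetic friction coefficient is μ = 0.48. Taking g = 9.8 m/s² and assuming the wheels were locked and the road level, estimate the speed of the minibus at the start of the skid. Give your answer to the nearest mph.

Initial speed ≈ 64 mph

Deceleration a = μg = 0.48 × 9.8 = 4.704 m/s².
v = √(2a·d) = √(2 × 4.704 × 88) = √827.904 = 28.7733 m/s.
= 28.7733 ÷ 0.44704 = 64.364 mph.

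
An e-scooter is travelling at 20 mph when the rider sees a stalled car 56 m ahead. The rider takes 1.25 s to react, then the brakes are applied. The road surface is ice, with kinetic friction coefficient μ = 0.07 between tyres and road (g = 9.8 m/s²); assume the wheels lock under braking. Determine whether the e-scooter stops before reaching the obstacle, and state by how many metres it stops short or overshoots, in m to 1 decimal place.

20 mph × 0.44704 = 8.9408 m/s.
a = μg = 0.07 × 9.8 = 0.686 m/s².
Reaction distance = 8.9408 × 1.25 = 11.176 m.
Braking distance = v²/(2a) = 79.938 / 1.372 = 58.264 m.
Total stopping distance = 11.176 + 58.264 = 69.440 m, vs 56 m available — it cannot stop in time and overshoots by 69.440 − 56 = 13.440 m.

No — it overshoots by 13.4 m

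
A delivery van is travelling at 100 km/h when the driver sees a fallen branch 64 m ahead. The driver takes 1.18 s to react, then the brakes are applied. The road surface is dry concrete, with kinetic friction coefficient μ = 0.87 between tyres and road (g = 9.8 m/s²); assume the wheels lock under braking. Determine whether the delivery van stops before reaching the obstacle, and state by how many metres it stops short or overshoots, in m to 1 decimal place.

100 km/h ÷ 3.6 = 27.7778 m/s.
a = μg = 0.87 × 9.8 = 8.526 m/s².
Reaction distance = 27.7778 × 1.18 = 32.778 m.
Braking distance = v²/(2a) = 771.606 / 17.052 = 45.250 m.
Total stopping distance = 32.778 + 45.250 = 78.028 m, vs 64 m available — it cannot stop in time and overshoots by 78.028 − 64 = 14.028 m.

No — it overshoots by 14.0 m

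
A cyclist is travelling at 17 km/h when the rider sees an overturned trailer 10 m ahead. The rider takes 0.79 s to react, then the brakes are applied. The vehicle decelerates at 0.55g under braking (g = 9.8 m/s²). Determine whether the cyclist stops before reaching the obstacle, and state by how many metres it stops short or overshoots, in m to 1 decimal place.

17 km/h ÷ 3.6 = 4.7222 m/s.
a = 0.55 × 9.8 = 5.390 m/s².
Reaction distance = 4.7222 × 0.79 = 3.731 m.
Braking distance = v²/(2a) = 22.299 / 10.780 = 2.069 m.
Total stopping distance = 3.731 + 2.069 = 5.800 m, vs 10 m available — it stops with 10 − 5.800 = 4.200 m to spare.

Yes — it stops 4.2 m short of the obstacle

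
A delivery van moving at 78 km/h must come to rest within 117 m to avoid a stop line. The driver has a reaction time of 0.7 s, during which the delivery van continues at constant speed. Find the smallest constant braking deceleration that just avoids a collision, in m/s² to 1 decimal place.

78 km/h ÷ 3.6 = 21.6667 m/s.
Distance covered during reaction = 21.6667 × 0.7 = 15.167 m.
Distance available for braking: 117 − 15.167 = 101.833 m.
v² = 2a·d ⇒ a = v²/(2d) = 21.6667² / (2 × 101.833) = 469.446 / 203.666 = 2.3050 m/s².

Required deceleration ≈ 2.3 m/s²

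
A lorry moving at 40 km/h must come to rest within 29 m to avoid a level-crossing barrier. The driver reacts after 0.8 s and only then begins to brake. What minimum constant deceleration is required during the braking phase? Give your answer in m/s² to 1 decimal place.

40 km/h ÷ 3.6 = 11.1111 m/s.
Distance covered during reaction = 11.1111 × 0.8 = 8.889 m.
Distance available for braking: 29 − 8.889 = 20.111 m.
v² = 2a·d ⇒ a = v²/(2d) = 11.1111² / (2 × 20.111) = 123.457 / 40.222 = 3.0694 m/s².

Required deceleration ≈ 3.1 m/s²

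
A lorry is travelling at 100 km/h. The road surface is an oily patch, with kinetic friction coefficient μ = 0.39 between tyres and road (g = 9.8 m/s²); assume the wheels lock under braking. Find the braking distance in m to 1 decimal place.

100 km/h ÷ 3.6 = 27.7778 m/s.
a = μg = 0.39 × 9.8 = 3.822 m/s².
Braking distance = v²/(2a) = 27.7778² / (2 × 3.822) = 771.606 / 7.644 = 100.943 m.

Braking distance ≈ 100.9 m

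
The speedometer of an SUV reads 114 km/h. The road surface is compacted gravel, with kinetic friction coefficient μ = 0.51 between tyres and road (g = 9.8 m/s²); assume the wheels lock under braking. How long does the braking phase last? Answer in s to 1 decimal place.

114 km/h ÷ 3.6 = 31.6667 m/s.
a = μg = 0.51 × 9.8 = 4.998 m/s².
Braking time = v/a = 31.6667 / 4.998 = 6.336 s.

Braking time ≈ 6.3 s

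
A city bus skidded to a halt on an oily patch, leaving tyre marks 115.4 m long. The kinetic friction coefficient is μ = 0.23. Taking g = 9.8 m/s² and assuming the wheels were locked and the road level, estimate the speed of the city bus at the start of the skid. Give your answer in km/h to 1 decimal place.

Initial speed ≈ 82.1 km/h

Deceleration a = μg = 0.23 × 9.8 = 2.254 m/s².
v = √(2a·d) = √(2 × 2.254 × 115.4) = √520.223 = 22.8084 m/s.
= 22.8084 × 3.6 = 82.110 km/h.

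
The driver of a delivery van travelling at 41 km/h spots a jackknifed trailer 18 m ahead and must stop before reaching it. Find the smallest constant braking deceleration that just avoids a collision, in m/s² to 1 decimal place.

41 km/h ÷ 3.6 = 11.3889 m/s.
v² = 2a·d ⇒ a = v²/(2d) = 11.3889² / (2 × 18.000) = 129.707 / 36.000 = 3.6030 m/s².

Required deceleration ≈ 3.6 m/s²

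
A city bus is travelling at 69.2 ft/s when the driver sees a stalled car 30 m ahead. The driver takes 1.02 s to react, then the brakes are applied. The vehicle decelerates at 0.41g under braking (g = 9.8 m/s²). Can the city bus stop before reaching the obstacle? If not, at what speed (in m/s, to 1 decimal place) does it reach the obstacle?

No — it strikes the obstacle at 19.4 m/s

69.2 ft/s × 0.3048 = 21.0922 m/s.
a = 0.41 × 9.8 = 4.018 m/s².
Reaction distance = 21.0922 × 1.02 = 21.514 m.
Braking distance needed to stop: v²/(2a) = 444.881 / 8.036 = 55.361 m, so total needed = 21.514 + 55.361 = 76.875 m > 30 m — it cannot stop.
Distance remaining when braking begins: 30 − 21.514 = 8.486 m.
v² = v₀² − 2a·d = 444.881 − 2 × 4.018 × 8.486 = 376.688 m²/s².
v = √376.688 = 19.408 m/s.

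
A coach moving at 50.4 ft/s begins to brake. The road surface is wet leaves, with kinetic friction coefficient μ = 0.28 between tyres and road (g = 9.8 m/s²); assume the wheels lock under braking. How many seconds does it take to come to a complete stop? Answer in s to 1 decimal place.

50.4 ft/s × 0.3048 = 15.3619 m/s.
a = μg = 0.28 × 9.8 = 2.744 m/s².
Braking time = v/a = 15.3619 / 2.744 = 5.598 s.

Braking time ≈ 5.6 s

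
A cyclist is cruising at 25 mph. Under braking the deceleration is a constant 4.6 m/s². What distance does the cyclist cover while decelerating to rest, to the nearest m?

25 mph × 0.44704 = 11.1760 m/s.
Braking distance = v²/(2a) = 11.1760² / (2 × 4.600) = 124.903 / 9.200 = 13.576 m.

Braking distance ≈ 14 m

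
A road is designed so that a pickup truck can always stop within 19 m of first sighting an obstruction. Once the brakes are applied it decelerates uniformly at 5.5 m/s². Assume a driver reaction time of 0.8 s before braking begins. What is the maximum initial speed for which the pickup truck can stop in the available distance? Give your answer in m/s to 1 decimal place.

Stopping distance: v·t_r + v²/(2a) = 19 with t_r = 0.8 s and a = 5.500 m/s².
So v² + 8.800 v − 209.00 = 0.
Positive root: v = −a·t_r + √((a·t_r)² + 2a·d) = −4.400 + √(19.360 + 209.00) = 10.7116 m/s.

Maximum speed ≈ 10.7 m/s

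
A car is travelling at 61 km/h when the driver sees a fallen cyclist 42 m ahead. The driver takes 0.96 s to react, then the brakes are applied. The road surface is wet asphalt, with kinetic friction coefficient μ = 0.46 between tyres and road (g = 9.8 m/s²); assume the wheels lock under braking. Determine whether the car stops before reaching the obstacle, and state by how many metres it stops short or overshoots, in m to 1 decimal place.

No — it overshoots by 6.1 m

61 km/h ÷ 3.6 = 16.9444 m/s.
a = μg = 0.46 × 9.8 = 4.508 m/s².
Reaction distance = 16.9444 × 0.96 = 16.267 m.
Braking distance = v²/(2a) = 287.113 / 9.016 = 31.845 m.
Total stopping distance = 16.267 + 31.845 = 48.112 m, vs 42 m available — it cannot stop in time and overshoots by 48.112 − 42 = 6.112 m.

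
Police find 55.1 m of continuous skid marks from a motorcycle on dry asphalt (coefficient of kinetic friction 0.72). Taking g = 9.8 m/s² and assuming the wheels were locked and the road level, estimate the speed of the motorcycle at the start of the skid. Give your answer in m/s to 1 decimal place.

Initial speed ≈ 27.9 m/s

Deceleration a = μg = 0.72 × 9.8 = 7.056 m/s².
v = √(2a·d) = √(2 × 7.056 × 55.1) = √777.571 = 27.8850 m/s.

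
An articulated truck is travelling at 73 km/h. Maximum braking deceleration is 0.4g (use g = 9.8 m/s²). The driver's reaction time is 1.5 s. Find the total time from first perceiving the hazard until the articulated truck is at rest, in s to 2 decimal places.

Total time ≈ 6.67 s

73 km/h ÷ 3.6 = 20.2778 m/s.
a = 0.4 × 9.8 = 3.920 m/s².
Braking time = v/a = 20.2778 / 3.920 = 5.173 s.
Total = 1.5 + 5.173 = 6.673 s.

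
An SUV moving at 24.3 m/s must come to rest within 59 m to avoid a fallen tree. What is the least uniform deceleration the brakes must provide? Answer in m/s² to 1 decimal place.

v² = 2a·d ⇒ a = v²/(2d) = 24.3000² / (2 × 59.000) = 590.490 / 118.000 = 5.0042 m/s².

Required deceleration ≈ 5.0 m/s²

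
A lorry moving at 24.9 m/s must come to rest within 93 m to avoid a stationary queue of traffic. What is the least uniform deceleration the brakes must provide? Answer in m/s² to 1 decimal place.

v² = 2a·d ⇒ a = v²/(2d) = 24.9000² / (2 × 93.000) = 620.010 / 186.000 = 3.3334 m/s².

Required deceleration ≈ 3.3 m/s²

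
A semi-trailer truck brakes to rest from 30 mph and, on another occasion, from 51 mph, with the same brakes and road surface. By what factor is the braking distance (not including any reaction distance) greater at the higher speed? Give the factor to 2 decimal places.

Factor ≈ 2.89

Braking distance d = v²/(2a), so with a fixed, d ∝ v².
Factor = (51/30)² = 1.7000² = 2.8900.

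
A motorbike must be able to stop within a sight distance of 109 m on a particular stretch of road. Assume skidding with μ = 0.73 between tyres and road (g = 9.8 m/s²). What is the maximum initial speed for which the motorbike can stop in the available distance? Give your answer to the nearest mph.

Maximum speed ≈ 88 mph

a = μg = 0.73 × 9.8 = 7.154 m/s².
v²/(2a) = d ⇒ v = √(2 × 7.154 × 109) = √1559.57 = 39.4914 m/s.
39.4914 m/s ÷ 0.44704 = 88.340 mph.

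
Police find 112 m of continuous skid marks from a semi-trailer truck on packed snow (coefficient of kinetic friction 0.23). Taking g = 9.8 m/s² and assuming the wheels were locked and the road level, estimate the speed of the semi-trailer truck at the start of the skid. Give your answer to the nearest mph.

Deceleration a = μg = 0.23 × 9.8 = 2.254 m/s².
v = √(2a·d) = √(2 × 2.254 × 112) = √504.896 = 22.4699 m/s.
= 22.4699 ÷ 0.44704 = 50.264 mph.

Initial speed ≈ 50 mph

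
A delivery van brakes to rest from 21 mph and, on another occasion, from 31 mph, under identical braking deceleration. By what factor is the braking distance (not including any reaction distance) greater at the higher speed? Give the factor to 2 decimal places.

Braking distance d = v²/(2a), so with a fixed, d ∝ v².
Factor = (31/21)² = 1.4762² = 2.1792.

Factor ≈ 2.18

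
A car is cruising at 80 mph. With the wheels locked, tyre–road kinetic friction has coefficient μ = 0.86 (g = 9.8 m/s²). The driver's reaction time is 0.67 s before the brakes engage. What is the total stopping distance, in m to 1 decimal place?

80 mph × 0.44704 = 35.7632 m/s.
a = μg = 0.86 × 9.8 = 8.428 m/s².
Reaction distance = v·t_r = 35.7632 × 0.67 = 23.961 m.
Braking distance = v²/(2a) = 35.7632² / (2 × 8.428) = 1279.006 / 16.856 = 75.878 m.
Total = 23.961 + 75.878 = 99.839 m.

Total stopping distance ≈ 99.8 m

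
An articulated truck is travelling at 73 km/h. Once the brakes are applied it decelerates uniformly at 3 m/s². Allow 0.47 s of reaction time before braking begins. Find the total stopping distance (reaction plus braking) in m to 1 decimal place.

73 km/h ÷ 3.6 = 20.2778 m/s.
Reaction distance = v·t_r = 20.2778 × 0.47 = 9.531 m.
Braking distance = v²/(2a) = 20.2778² / (2 × 3.000) = 411.189 / 6.000 = 68.532 m.
Total = 9.531 + 68.532 = 78.063 m.

Total stopping distance ≈ 78.1 m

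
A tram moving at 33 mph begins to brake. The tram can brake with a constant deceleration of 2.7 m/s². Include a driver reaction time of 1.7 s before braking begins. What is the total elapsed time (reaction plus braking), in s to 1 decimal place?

Total time ≈ 7.2 s

33 mph × 0.44704 = 14.7523 m/s.
Braking time = v/a = 14.7523 / 2.700 = 5.464 s.
Total = 1.7 + 5.464 = 7.164 s.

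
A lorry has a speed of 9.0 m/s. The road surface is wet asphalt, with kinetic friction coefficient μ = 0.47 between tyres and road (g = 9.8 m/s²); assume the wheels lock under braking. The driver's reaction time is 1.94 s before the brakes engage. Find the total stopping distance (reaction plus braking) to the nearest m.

a = μg = 0.47 × 9.8 = 4.606 m/s².
Reaction distance = v·t_r = 9.0000 × 1.94 = 17.460 m.
Braking distance = v²/(2a) = 9.0000² / (2 × 4.606) = 81.000 / 9.212 = 8.793 m.
Total = 17.460 + 8.793 = 26.253 m.

Total stopping distance ≈ 26 m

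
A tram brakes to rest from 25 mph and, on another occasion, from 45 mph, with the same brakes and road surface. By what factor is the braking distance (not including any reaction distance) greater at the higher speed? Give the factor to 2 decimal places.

Braking distance d = v²/(2a), so with a fixed, d ∝ v².
Factor = (45/25)² = 1.8000² = 3.2400.

Factor ≈ 3.24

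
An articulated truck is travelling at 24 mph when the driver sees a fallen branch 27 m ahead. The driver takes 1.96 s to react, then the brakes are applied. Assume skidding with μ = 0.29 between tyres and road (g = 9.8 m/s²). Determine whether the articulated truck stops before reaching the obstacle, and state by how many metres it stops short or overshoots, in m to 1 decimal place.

24 mph × 0.44704 = 10.7290 m/s.
a = μg = 0.29 × 9.8 = 2.842 m/s².
Reaction distance = 10.7290 × 1.96 = 21.029 m.
Braking distance = v²/(2a) = 115.111 / 5.684 = 20.252 m.
Total stopping distance = 21.029 + 20.252 = 41.281 m, vs 27 m available — it cannot stop in time and overshoots by 41.281 − 27 = 14.281 m.

No — it overshoots by 14.3 m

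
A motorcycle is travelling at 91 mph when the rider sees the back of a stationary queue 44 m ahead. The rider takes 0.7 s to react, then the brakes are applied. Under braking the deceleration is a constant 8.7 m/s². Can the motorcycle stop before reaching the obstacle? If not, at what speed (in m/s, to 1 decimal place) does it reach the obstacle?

91 mph × 0.44704 = 40.6806 m/s.
Reaction distance = 40.6806 × 0.7 = 28.476 m.
Braking distance needed to stop: v²/(2a) = 1654.911 / 17.400 = 95.110 m, so total needed = 28.476 + 95.110 = 123.586 m > 44 m — it cannot stop.
Distance remaining when braking begins: 44 − 28.476 = 15.524 m.
v² = v₀² − 2a·d = 1654.911 − 2 × 8.700 × 15.524 = 1384.793 m²/s².
v = √1384.793 = 37.213 m/s.

No — it strikes the obstacle at 37.2 m/s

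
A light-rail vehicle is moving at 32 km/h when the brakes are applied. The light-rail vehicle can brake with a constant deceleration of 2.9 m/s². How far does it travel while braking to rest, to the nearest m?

Braking distance ≈ 14 m

32 km/h ÷ 3.6 = 8.8889 m/s.
Braking distance = v²/(2a) = 8.8889² / (2 × 2.900) = 79.013 / 5.800 = 13.623 m.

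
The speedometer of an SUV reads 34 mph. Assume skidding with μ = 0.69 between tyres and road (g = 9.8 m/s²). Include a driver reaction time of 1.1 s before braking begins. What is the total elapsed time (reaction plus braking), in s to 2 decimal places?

Total time ≈ 3.35 s

34 mph × 0.44704 = 15.1994 m/s.
a = μg = 0.69 × 9.8 = 6.762 m/s².
Braking time = v/a = 15.1994 / 6.762 = 2.248 s.
Total = 1.1 + 2.248 = 3.348 s.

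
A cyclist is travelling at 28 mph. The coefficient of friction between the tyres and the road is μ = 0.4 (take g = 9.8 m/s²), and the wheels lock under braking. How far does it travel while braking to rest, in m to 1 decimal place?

28 mph × 0.44704 = 12.5171 m/s.
a = μg = 0.4 × 9.8 = 3.920 m/s².
Braking distance = v²/(2a) = 12.5171² / (2 × 3.920) = 156.678 / 7.840 = 19.984 m.

Braking distance ≈ 20.0 m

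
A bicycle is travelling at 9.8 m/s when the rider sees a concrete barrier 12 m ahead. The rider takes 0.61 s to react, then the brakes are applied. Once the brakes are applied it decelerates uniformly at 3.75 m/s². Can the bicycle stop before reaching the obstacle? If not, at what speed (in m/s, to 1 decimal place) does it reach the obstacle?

Reaction distance = 9.8000 × 0.61 = 5.978 m.
Braking distance needed to stop: v²/(2a) = 96.040 / 7.500 = 12.805 m, so total needed = 5.978 + 12.805 = 18.783 m > 12 m — it cannot stop.
Distance remaining when braking begins: 12 − 5.978 = 6.022 m.
v² = v₀² − 2a·d = 96.040 − 2 × 3.750 × 6.022 = 50.875 m²/s².
v = √50.875 = 7.133 m/s.

No — it strikes the obstacle at 7.1 m/s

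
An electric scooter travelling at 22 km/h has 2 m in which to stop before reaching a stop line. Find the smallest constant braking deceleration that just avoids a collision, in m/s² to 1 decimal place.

Required deceleration ≈ 9.3 m/s²

22 km/h ÷ 3.6 = 6.1111 m/s.
v² = 2a·d ⇒ a = v²/(2d) = 6.1111² / (2 × 2.000) = 37.346 / 4.000 = 9.3365 m/s².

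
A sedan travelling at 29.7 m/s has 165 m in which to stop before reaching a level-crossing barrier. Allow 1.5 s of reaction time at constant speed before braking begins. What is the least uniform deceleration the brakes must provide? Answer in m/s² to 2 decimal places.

Distance covered during reaction = 29.7000 × 1.5 = 44.550 m.
Distance available for braking: 165 − 44.550 = 120.450 m.
v² = 2a·d ⇒ a = v²/(2d) = 29.7000² / (2 × 120.450) = 882.090 / 240.900 = 3.6616 m/s².

Required deceleration ≈ 3.66 m/s²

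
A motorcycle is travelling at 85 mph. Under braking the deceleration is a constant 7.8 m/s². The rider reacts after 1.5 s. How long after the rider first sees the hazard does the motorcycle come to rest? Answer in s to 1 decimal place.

Total time ≈ 6.4 s

85 mph × 0.44704 = 37.9984 m/s.
Braking time = v/a = 37.9984 / 7.800 = 4.872 s.
Total = 1.5 + 4.872 = 6.372 s.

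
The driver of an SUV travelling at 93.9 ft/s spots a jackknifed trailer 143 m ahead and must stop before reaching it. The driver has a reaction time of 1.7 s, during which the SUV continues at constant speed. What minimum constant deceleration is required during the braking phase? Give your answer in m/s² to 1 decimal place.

Required deceleration ≈ 4.3 m/s²

93.9 ft/s × 0.3048 = 28.6207 m/s.
Distance covered during reaction = 28.6207 × 1.7 = 48.655 m.
Distance available for braking: 143 − 48.655 = 94.345 m.
v² = 2a·d ⇒ a = v²/(2d) = 28.6207² / (2 × 94.345) = 819.144 / 188.690 = 4.3412 m/s².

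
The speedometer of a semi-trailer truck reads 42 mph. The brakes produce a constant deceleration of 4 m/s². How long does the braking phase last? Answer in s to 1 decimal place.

Braking time ≈ 4.7 s

42 mph × 0.44704 = 18.7757 m/s.
Braking time = v/a = 18.7757 / 4.000 = 4.694 s.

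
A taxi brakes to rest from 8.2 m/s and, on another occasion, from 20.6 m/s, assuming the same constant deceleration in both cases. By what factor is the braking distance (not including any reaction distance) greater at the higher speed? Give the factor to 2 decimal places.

Factor ≈ 6.31

Braking distance d = v²/(2a), so with a fixed, d ∝ v².
Factor = (20.6/8.2)² = 2.5122² = 6.3111.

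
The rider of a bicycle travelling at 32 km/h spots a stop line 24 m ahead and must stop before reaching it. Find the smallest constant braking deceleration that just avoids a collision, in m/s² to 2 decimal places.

Required deceleration ≈ 1.65 m/s²

32 km/h ÷ 3.6 = 8.8889 m/s.
v² = 2a·d ⇒ a = v²/(2d) = 8.8889² / (2 × 24.000) = 79.013 / 48.000 = 1.6461 m/s².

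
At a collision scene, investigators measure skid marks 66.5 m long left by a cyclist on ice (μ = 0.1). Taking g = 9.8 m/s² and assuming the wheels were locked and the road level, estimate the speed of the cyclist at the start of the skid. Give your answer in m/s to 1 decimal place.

Initial speed ≈ 11.4 m/s

Deceleration a = μg = 0.1 × 9.8 = 0.980 m/s².
v = √(2a·d) = √(2 × 0.980 × 66.5) = √130.340 = 11.4167 m/s.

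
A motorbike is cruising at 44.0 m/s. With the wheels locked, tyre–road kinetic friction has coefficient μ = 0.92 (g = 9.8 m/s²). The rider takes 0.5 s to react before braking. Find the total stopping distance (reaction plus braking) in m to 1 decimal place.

a = μg = 0.92 × 9.8 = 9.016 m/s².
Reaction distance = v·t_r = 44.0000 × 0.5 = 22.000 m.
Braking distance = v²/(2a) = 44.0000² / (2 × 9.016) = 1936.000 / 18.032 = 107.365 m.
Total = 22.000 + 107.365 = 129.365 m.

Total stopping distance ≈ 129.4 m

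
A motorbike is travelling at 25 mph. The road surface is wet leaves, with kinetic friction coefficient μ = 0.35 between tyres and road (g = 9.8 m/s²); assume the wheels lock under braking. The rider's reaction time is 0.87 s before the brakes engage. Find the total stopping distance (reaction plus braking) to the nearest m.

Total stopping distance ≈ 28 m

25 mph × 0.44704 = 11.1760 m/s.
a = μg = 0.35 × 9.8 = 3.430 m/s².
Reaction distance = v·t_r = 11.1760 × 0.87 = 9.723 m.
Braking distance = v²/(2a) = 11.1760² / (2 × 3.430) = 124.903 / 6.860 = 18.207 m.
Total = 9.723 + 18.207 = 27.930 m.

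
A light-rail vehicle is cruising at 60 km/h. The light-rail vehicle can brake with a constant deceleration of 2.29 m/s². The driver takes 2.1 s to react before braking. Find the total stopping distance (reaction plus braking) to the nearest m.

60 km/h ÷ 3.6 = 16.6667 m/s.
Reaction distance = v·t_r = 16.6667 × 2.1 = 35.000 m.
Braking distance = v²/(2a) = 16.6667² / (2 × 2.290) = 277.779 / 4.580 = 60.650 m.
Total = 35.000 + 60.650 = 95.650 m.

Total stopping distance ≈ 96 m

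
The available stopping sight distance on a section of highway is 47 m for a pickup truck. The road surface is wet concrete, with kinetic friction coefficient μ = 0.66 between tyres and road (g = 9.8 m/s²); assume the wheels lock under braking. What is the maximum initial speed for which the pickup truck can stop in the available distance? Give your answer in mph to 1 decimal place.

a = μg = 0.66 × 9.8 = 6.468 m/s².
v²/(2a) = d ⇒ v = √(2 × 6.468 × 47) = √607.99 = 24.6575 m/s.
24.6575 m/s ÷ 0.44704 = 55.157 mph.

Maximum speed ≈ 55.2 mph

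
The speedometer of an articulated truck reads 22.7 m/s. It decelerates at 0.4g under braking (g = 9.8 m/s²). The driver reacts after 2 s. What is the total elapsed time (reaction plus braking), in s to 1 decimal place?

Total time ≈ 7.8 s

a = 0.4 × 9.8 = 3.920 m/s².
Braking time = v/a = 22.7000 / 3.920 = 5.791 s.
Total = 2 + 5.791 = 7.791 s.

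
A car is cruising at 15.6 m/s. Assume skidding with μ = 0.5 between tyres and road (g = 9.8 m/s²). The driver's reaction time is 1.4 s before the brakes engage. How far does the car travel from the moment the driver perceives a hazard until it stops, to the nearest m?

a = μg = 0.5 × 9.8 = 4.900 m/s².
Reaction distance = v·t_r = 15.6000 × 1.4 = 21.840 m.
Braking distance = v²/(2a) = 15.6000² / (2 × 4.900) = 243.360 / 9.800 = 24.833 m.
Total = 21.840 + 24.833 = 46.673 m.

Total stopping distance ≈ 47 m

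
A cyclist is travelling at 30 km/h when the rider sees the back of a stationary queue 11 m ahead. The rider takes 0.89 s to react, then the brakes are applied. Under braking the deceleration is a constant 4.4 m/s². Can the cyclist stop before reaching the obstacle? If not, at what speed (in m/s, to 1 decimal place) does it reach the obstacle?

30 km/h ÷ 3.6 = 8.3333 m/s.
Reaction distance = 8.3333 × 0.89 = 7.417 m.
Braking distance needed to stop: v²/(2a) = 69.444 / 8.800 = 7.891 m, so total needed = 7.417 + 7.891 = 15.308 m > 11 m — it cannot stop.
Distance remaining when braking begins: 11 − 7.417 = 3.583 m.
v² = v₀² − 2a·d = 69.444 − 2 × 4.400 × 3.583 = 37.914 m²/s².
v = √37.914 = 6.157 m/s.

No — it strikes the obstacle at 6.2 m/s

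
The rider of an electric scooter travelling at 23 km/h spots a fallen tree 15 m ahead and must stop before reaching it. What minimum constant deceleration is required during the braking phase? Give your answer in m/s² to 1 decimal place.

Required deceleration ≈ 1.4 m/s²

23 km/h ÷ 3.6 = 6.3889 m/s.
v² = 2a·d ⇒ a = v²/(2d) = 6.3889² / (2 × 15.000) = 40.818 / 30.000 = 1.3606 m/s².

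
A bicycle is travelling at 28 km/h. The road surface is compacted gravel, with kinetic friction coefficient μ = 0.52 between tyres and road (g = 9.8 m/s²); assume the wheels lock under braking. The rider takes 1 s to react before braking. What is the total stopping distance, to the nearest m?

Total stopping distance ≈ 14 m

28 km/h ÷ 3.6 = 7.7778 m/s.
a = μg = 0.52 × 9.8 = 5.096 m/s².
Reaction distance = v·t_r = 7.7778 × 1 = 7.778 m.
Braking distance = v²/(2a) = 7.7778² / (2 × 5.096) = 60.494 / 10.192 = 5.935 m.
Total = 7.778 + 5.935 = 13.713 m.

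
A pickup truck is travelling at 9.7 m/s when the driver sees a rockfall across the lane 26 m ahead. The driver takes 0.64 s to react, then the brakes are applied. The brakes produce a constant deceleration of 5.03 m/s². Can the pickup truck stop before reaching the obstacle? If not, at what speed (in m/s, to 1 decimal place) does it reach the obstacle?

Yes — it stops about 10.4 m short of the obstacle, so it never reaches it

Reaction distance = 9.7000 × 0.64 = 6.208 m.
Braking distance = v²/(2a) = 94.090 / 10.060 = 9.353 m.
Total stopping distance = 6.208 + 9.353 = 15.561 m, vs 26 m available — it stops with 26 − 15.561 = 10.439 m to spare.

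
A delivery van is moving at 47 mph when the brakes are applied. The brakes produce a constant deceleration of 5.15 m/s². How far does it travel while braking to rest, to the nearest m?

47 mph × 0.44704 = 21.0109 m/s.
Braking distance = v²/(2a) = 21.0109² / (2 × 5.150) = 441.458 / 10.300 = 42.860 m.

Braking distance ≈ 43 m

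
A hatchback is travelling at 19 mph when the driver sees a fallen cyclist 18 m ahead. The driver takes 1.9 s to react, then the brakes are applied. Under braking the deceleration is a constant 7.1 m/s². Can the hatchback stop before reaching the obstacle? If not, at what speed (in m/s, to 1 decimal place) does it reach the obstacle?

No — it strikes the obstacle at 6.8 m/s

19 mph × 0.44704 = 8.4938 m/s.
Reaction distance = 8.4938 × 1.9 = 16.138 m.
Braking distance needed to stop: v²/(2a) = 72.145 / 14.200 = 5.081 m, so total needed = 16.138 + 5.081 = 21.219 m > 18 m — it cannot stop.
Distance remaining when braking begins: 18 − 16.138 = 1.862 m.
v² = v₀² − 2a·d = 72.145 − 2 × 7.100 × 1.862 = 45.705 m²/s².
v = √45.705 = 6.761 m/s.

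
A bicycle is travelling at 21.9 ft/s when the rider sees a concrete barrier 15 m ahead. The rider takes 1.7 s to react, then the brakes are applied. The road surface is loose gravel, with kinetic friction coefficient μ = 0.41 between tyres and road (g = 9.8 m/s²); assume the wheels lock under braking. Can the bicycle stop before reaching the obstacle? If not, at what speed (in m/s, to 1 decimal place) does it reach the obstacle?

No — it strikes the obstacle at 3.9 m/s

21.9 ft/s × 0.3048 = 6.6751 m/s.
a = μg = 0.41 × 9.8 = 4.018 m/s².
Reaction distance = 6.6751 × 1.7 = 11.348 m.
Braking distance needed to stop: v²/(2a) = 44.557 / 8.036 = 5.545 m, so total needed = 11.348 + 5.545 = 16.893 m > 15 m — it cannot stop.
Distance remaining when braking begins: 15 − 11.348 = 3.652 m.
v² = v₀² − 2a·d = 44.557 − 2 × 4.018 × 3.652 = 15.210 m²/s².
v = √15.210 = 3.900 m/s.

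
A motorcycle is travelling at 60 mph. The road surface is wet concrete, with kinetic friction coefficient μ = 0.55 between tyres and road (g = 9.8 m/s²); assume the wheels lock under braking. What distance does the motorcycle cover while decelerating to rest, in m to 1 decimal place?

Braking distance ≈ 66.7 m

60 mph × 0.44704 = 26.8224 m/s.
a = μg = 0.55 × 9.8 = 5.390 m/s².
Braking distance = v²/(2a) = 26.8224² / (2 × 5.390) = 719.441 / 10.780 = 66.738 m.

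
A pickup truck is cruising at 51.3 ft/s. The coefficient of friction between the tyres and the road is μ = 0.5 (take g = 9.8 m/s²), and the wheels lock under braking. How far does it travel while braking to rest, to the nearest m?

Braking distance ≈ 25 m

51.3 ft/s × 0.3048 = 15.6362 m/s.
a = μg = 0.5 × 9.8 = 4.900 m/s².
Braking distance = v²/(2a) = 15.6362² / (2 × 4.900) = 244.491 / 9.800 = 24.948 m.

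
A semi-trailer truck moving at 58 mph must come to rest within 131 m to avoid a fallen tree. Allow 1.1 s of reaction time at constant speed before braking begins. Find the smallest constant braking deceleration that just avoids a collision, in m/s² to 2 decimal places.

Required deceleration ≈ 3.28 m/s²

58 mph × 0.44704 = 25.9283 m/s.
Distance covered during reaction = 25.9283 × 1.1 = 28.521 m.
Distance available for braking: 131 − 28.521 = 102.479 m.
v² = 2a·d ⇒ a = v²/(2d) = 25.9283² / (2 × 102.479) = 672.277 / 204.958 = 3.2801 m/s².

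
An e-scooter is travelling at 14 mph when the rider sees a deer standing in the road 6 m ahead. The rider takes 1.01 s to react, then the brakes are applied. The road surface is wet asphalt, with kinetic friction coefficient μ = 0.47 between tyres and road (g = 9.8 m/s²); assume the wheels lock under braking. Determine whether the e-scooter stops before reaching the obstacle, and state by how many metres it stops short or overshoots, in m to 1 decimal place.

14 mph × 0.44704 = 6.2586 m/s.
a = μg = 0.47 × 9.8 = 4.606 m/s².
Reaction distance = 6.2586 × 1.01 = 6.321 m.
Braking distance = v²/(2a) = 39.170 / 9.212 = 4.252 m.
Total stopping distance = 6.321 + 4.252 = 10.573 m, vs 6 m available — it cannot stop in time and overshoots by 10.573 − 6 = 4.573 m.

No — it overshoots by 4.6 m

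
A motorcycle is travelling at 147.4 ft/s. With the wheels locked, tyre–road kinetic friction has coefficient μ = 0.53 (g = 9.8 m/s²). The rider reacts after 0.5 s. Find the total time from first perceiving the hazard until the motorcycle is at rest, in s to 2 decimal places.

Total time ≈ 9.15 s

147.4 ft/s × 0.3048 = 44.9275 m/s.
a = μg = 0.53 × 9.8 = 5.194 m/s².
Braking time = v/a = 44.9275 / 5.194 = 8.650 s.
Total = 0.5 + 8.650 = 9.150 s.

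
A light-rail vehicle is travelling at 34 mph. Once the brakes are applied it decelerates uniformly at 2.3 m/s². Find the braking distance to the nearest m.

Braking distance ≈ 50 m

34 mph × 0.44704 = 15.1994 m/s.
Braking distance = v²/(2a) = 15.1994² / (2 × 2.300) = 231.022 / 4.600 = 50.222 m.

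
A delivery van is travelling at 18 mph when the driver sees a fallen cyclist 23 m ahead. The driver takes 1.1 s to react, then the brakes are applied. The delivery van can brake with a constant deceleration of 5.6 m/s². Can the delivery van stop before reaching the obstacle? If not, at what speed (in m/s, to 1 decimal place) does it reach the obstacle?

Yes — it stops about 8.4 m short of the obstacle, so it never reaches it

18 mph × 0.44704 = 8.0467 m/s.
Reaction distance = 8.0467 × 1.1 = 8.851 m.
Braking distance = v²/(2a) = 64.749 / 11.200 = 5.781 m.
Total stopping distance = 8.851 + 5.781 = 14.632 m, vs 23 m available — it stops with 23 − 14.632 = 8.368 m to spare.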